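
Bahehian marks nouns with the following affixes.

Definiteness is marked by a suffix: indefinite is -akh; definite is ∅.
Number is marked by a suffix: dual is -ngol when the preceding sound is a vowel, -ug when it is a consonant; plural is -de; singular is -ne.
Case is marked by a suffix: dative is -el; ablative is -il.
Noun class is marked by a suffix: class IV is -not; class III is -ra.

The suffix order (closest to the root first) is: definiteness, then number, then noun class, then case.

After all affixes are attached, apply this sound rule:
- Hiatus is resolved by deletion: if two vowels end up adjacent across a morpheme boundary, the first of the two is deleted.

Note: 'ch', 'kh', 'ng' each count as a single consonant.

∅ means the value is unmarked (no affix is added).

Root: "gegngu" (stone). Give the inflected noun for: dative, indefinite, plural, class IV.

gegngakhdenotel

Attach definiteness indefinite -akh → gegnguakh.
Attach number plural -de → gegnguakhde.
Attach noun class class IV -not → gegnguakhdenot.
Attach case dative -el → gegnguakhdenotel.
Apply vowel deletion: gegnguakhdenotel → gegngakhdenotel.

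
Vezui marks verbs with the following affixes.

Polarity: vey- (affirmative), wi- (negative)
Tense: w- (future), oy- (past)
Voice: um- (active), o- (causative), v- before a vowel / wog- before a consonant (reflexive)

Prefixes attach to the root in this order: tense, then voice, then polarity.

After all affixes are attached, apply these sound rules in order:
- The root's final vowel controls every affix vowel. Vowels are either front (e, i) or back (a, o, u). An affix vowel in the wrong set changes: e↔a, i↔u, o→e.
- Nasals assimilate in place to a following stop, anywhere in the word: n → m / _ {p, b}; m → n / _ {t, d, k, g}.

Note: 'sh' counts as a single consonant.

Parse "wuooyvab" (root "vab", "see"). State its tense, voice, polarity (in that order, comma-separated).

Segment: wi-o-oy-vab.
tense: oy- → past.
voice: o- → causative.
polarity: wi- → negative.

past, causative, negative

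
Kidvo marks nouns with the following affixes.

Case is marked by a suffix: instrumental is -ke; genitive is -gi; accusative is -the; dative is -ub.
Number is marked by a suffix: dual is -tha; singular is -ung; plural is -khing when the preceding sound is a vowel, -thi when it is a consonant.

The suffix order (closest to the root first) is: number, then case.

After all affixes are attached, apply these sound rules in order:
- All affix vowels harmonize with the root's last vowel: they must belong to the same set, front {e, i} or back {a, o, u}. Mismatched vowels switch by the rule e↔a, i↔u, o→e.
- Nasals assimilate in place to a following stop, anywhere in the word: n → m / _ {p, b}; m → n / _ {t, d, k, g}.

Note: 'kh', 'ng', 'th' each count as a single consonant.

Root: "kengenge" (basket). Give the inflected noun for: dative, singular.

kengengeingib

Attach number singular -ung → kengengeung.
Attach case dative -ub → kengengeungub.
Apply vowel harmony: kengengeungub → kengengeingib.
Nasal assimilation: no change.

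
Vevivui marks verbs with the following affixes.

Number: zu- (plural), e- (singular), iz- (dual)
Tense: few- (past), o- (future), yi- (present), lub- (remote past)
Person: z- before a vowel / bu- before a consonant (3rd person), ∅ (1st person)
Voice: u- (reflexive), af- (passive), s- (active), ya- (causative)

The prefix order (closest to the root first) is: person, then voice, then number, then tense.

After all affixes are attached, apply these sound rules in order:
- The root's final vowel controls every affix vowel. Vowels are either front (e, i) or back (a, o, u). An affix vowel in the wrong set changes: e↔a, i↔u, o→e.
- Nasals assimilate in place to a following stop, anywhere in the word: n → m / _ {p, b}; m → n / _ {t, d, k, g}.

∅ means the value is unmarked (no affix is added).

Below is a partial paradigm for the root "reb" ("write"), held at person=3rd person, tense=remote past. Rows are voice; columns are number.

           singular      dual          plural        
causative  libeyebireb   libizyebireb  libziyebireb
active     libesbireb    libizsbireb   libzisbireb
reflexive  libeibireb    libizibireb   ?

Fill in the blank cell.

libziibireb

Attach person 3rd person bu- (before consonant 'r') → bureb.
Attach voice reflexive u- → ubureb.
Attach number plural zu- → zuubureb.
Attach tense remote past lub- → lubzuubureb.
Apply vowel harmony: lubzuubureb → libziibireb.
Nasal assimilation: no change.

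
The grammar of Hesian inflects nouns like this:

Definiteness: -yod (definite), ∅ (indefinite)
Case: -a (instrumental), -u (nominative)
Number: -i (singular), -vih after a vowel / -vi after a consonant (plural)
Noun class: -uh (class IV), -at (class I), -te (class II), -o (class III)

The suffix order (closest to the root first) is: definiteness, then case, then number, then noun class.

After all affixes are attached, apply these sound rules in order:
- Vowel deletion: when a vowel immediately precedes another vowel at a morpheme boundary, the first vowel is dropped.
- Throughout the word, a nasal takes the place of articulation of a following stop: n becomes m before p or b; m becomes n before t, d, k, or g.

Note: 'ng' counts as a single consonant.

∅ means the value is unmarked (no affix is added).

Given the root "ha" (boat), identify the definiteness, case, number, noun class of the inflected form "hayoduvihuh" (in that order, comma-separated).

definite, nominative, plural, class IV

Segment: ha-yod-u-vih-uh.
definiteness: -yod → definite.
case: -u → nominative.
number: -vih/vi → plural.
noun class: -uh → class IV.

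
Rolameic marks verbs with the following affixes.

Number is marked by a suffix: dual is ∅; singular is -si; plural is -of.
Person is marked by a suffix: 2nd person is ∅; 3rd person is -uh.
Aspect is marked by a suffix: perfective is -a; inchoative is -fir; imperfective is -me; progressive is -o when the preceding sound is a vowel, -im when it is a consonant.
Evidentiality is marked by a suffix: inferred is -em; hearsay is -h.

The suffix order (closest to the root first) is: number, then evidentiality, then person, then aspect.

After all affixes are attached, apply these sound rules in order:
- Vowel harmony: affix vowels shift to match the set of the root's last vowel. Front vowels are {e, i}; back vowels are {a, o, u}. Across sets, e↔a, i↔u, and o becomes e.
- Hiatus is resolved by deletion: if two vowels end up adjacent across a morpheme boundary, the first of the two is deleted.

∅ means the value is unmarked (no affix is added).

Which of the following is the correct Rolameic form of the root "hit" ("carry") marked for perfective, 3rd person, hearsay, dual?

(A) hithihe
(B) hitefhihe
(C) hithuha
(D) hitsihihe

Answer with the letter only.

A

number = dual: zero marking, form stays hit.
Attach evidentiality hearsay -h → hith.
Attach person 3rd person -uh → hithuh.
Attach aspect perfective -a → hithuha.
Apply vowel harmony: hithuha → hithihe.
Vowel deletion: no change.
So the correct form is hithihe, option (A).
(B) hitefhihe is wrong: it uses plural instead of dual for number.
(C) hithuha is wrong: it fails to apply the sound rule(s).
(D) hitsihihe is wrong: it uses singular instead of dual for number.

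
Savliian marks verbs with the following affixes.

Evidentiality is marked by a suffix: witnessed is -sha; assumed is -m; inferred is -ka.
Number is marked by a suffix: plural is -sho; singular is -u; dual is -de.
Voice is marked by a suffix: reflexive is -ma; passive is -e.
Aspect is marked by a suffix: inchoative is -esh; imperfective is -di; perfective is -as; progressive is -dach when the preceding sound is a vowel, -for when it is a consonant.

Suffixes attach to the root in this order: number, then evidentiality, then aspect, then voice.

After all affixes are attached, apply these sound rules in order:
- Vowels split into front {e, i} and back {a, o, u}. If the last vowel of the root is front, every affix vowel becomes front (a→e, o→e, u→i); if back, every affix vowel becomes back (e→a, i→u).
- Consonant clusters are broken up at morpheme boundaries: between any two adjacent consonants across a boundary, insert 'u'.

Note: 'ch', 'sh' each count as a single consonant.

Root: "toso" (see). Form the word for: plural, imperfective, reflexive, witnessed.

tososhoshaduma

Attach number plural -sho → tososho.
Attach evidentiality witnessed -sha → tososhosha.
Attach aspect imperfective -di → tososhoshadi.
Attach voice reflexive -ma → tososhoshadima.
Apply vowel harmony: tososhoshadima → tososhoshaduma.
Epenthesis: no change.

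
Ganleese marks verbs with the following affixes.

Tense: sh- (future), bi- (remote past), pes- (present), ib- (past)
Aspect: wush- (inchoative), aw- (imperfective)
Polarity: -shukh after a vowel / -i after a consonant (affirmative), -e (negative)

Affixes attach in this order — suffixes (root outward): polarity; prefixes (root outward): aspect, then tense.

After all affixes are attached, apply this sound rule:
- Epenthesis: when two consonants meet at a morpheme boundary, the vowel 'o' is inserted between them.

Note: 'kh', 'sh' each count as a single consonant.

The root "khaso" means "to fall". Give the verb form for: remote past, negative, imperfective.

biawokhasoe

Attach polarity negative -e → khasoe.
Attach aspect imperfective aw- → awkhasoe.
Attach tense remote past bi- → biawkhasoe.
Apply epenthesis: biawkhasoe → biawokhasoe.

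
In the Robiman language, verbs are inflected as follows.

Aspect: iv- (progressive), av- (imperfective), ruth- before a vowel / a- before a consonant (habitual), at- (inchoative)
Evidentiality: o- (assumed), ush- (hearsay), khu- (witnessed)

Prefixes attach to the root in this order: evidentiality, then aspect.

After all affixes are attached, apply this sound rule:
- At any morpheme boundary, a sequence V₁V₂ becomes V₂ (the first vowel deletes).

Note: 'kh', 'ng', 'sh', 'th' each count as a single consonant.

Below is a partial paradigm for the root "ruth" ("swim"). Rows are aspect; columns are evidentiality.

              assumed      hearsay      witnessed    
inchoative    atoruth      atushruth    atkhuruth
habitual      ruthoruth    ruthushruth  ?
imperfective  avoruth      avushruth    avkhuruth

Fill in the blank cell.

Attach evidentiality witnessed khu- → khuruth.
Attach aspect habitual a- (before consonant 'kh') → akhuruth.
Vowel deletion: no change.

akhuruth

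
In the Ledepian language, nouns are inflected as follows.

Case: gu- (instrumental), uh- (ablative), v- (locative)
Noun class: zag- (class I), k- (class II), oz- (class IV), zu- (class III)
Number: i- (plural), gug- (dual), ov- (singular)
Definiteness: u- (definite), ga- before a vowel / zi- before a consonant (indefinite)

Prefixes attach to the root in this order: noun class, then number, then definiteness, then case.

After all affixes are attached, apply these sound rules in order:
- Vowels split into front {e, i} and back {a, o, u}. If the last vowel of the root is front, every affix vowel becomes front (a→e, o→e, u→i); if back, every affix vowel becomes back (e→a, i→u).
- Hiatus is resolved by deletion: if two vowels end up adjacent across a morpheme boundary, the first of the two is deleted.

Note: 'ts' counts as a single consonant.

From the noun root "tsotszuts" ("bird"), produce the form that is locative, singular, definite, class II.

vovktsotszuts

Attach noun class class II k- → ktsotszuts.
Attach number singular ov- → ovktsotszuts.
Attach definiteness definite u- → uovktsotszuts.
Attach case locative v- → vuovktsotszuts.
Vowel harmony: no change.
Apply vowel deletion: vuovktsotszuts → vovktsotszuts.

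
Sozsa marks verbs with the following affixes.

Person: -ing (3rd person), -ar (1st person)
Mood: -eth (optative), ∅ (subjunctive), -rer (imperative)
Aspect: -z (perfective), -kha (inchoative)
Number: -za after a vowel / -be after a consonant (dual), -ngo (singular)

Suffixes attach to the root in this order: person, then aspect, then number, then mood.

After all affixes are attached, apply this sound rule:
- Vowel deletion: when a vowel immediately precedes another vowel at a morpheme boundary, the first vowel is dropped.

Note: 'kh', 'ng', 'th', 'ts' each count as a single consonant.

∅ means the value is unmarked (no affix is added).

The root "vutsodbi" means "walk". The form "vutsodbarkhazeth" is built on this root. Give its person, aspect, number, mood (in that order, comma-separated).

Segment: vutsodbi-ar-kha-za-eth.
person: -ar → 1st person.
aspect: -kha → inchoative.
number: -za/be → dual.
mood: -eth → optative.

1st person, inchoative, dual, optative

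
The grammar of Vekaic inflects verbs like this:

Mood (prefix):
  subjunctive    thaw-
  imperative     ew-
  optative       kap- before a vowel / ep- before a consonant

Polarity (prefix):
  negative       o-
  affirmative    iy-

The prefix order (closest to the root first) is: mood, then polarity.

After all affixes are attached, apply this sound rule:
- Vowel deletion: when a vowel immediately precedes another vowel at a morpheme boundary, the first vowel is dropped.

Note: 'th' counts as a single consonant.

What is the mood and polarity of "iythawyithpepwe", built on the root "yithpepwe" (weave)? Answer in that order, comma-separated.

subjunctive, affirmative

Segment: iy-thaw-yithpepwe.
mood: thaw- → subjunctive.
polarity: iy- → affirmative.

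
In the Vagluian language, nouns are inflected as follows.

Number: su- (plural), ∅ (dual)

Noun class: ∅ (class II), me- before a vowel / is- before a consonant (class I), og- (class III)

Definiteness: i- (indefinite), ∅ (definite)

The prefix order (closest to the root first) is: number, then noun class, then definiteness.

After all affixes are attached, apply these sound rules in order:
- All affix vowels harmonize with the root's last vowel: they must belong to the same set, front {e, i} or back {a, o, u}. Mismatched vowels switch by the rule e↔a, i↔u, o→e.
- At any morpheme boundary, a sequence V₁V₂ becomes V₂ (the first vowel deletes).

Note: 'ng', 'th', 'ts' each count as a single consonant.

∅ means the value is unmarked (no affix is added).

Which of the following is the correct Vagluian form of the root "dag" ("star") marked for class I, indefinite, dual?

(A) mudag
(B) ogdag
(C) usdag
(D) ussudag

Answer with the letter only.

number = dual: zero marking, form stays dag.
Attach noun class class I is- (before consonant 'd') → isdag.
Attach definiteness indefinite i- → iisdag.
Apply vowel harmony: iisdag → uusdag.
Apply vowel deletion: uusdag → usdag.
So the correct form is usdag, option (C).
(A) mudag is wrong: it has the affixes in the wrong order.
(D) ussudag is wrong: it uses plural instead of dual for number.
(B) ogdag is wrong: it uses class III instead of class I for noun class.

C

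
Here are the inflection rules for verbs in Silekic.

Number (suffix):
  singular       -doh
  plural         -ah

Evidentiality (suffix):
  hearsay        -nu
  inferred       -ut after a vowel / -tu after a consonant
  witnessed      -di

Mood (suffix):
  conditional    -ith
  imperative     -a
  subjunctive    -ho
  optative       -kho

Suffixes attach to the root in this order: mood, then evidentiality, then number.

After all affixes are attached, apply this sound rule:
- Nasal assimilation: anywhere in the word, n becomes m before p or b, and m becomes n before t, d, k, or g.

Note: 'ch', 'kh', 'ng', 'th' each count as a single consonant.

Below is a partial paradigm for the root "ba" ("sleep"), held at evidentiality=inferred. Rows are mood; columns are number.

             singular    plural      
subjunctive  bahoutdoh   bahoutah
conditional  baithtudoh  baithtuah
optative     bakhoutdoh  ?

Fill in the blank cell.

Attach mood optative -kho → bakho.
Attach evidentiality inferred -ut (after vowel 'o') → bakhout.
Attach number plural -ah → bakhoutah.
Nasal assimilation: no change.

bakhoutah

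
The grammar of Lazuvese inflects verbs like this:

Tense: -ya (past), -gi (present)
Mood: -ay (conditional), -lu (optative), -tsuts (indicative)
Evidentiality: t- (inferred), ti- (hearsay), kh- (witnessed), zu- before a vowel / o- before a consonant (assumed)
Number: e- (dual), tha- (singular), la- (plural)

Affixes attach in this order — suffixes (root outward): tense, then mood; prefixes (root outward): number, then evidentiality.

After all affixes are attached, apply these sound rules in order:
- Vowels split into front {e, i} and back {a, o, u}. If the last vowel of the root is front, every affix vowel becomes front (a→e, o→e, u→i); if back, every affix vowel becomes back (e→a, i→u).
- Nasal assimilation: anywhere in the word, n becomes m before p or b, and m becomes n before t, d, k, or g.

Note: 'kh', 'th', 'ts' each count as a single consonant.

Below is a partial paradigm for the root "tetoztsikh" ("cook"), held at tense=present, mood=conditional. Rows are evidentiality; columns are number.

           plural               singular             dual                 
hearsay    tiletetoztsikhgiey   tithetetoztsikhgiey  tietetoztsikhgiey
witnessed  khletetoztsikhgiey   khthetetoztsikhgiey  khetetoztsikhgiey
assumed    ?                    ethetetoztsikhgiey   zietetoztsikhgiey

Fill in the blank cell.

eletetoztsikhgiey

Attach number plural la- → latetoztsikh.
Attach tense present -gi → latetoztsikhgi.
Attach mood conditional -ay → latetoztsikhgiay.
Attach evidentiality assumed o- (before consonant 'l') → olatetoztsikhgiay.
Apply vowel harmony: olatetoztsikhgiay → eletetoztsikhgiey.
Nasal assimilation: no change.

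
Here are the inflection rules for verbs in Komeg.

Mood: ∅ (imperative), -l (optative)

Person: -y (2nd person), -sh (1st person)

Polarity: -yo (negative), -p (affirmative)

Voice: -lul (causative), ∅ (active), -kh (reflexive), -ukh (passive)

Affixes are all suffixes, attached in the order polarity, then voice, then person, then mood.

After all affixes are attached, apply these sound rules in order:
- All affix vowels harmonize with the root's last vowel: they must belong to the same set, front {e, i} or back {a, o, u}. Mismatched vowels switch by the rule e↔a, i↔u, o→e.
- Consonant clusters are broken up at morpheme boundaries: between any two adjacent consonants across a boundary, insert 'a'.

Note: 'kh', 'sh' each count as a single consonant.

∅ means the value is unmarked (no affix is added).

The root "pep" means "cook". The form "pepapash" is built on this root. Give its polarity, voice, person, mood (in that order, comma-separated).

Segment: pep-p-sh.
polarity: -p → affirmative.
voice: ∅ → active.
person: -sh → 1st person.
mood: ∅ → imperative.

affirmative, active, 1st person, imperative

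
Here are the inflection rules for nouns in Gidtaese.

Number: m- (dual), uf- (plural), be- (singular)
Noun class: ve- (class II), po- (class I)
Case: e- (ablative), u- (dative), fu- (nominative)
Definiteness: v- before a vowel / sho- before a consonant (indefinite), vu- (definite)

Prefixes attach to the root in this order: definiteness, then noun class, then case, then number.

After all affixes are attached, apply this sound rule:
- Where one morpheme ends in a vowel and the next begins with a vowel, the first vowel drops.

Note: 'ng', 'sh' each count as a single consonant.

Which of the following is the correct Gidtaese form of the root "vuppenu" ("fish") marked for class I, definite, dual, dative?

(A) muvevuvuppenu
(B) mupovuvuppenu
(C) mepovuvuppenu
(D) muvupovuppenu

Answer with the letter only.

Attach definiteness definite vu- → vuvuppenu.
Attach noun class class I po- → povuvuppenu.
Attach case dative u- → upovuvuppenu.
Attach number dual m- → mupovuvuppenu.
Vowel deletion: no change.
So the correct form is mupovuvuppenu, option (B).
(C) mepovuvuppenu is wrong: it uses ablative instead of dative for case.
(D) muvupovuppenu is wrong: it has the affixes in the wrong order.
(A) muvevuvuppenu is wrong: it uses class II instead of class I for noun class.

B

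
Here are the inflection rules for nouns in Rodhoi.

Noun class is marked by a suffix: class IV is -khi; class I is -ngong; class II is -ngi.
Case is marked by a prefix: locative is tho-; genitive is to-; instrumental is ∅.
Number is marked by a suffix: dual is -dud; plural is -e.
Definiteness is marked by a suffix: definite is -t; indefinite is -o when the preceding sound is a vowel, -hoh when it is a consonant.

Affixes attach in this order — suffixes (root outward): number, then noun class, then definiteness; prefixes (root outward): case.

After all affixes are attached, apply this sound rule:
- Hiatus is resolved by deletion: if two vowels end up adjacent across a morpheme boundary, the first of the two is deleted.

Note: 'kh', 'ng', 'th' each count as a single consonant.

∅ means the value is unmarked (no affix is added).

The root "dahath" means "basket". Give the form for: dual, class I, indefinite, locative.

Attach number dual -dud → dahathdud.
Attach noun class class I -ngong → dahathdudngong.
Attach definiteness indefinite -hoh (after consonant 'ng') → dahathdudngonghoh.
Attach case locative tho- → thodahathdudngonghoh.
Vowel deletion: no change.

thodahathdudngonghoh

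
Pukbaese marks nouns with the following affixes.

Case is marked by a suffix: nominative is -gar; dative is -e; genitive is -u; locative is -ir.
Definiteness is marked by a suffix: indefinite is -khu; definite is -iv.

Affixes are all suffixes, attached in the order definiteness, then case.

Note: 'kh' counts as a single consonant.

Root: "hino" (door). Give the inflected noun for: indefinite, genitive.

hinokhuu

Attach definiteness indefinite -khu → hinokhu.
Attach case genitive -u → hinokhuu.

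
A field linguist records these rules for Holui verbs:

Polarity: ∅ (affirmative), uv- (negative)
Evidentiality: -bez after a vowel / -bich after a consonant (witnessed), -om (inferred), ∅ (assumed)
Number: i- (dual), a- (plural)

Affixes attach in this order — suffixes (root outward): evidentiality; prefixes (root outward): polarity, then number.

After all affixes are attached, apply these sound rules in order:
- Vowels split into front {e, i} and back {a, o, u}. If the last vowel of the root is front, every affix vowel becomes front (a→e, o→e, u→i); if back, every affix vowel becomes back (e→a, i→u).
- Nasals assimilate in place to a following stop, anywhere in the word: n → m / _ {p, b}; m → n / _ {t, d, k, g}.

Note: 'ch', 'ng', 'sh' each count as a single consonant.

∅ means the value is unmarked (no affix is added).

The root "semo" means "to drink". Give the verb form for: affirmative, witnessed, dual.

Attach evidentiality witnessed -bez (after vowel 'o') → semobez.
polarity = affirmative: zero marking, form stays semobez.
Attach number dual i- → isemobez.
Apply vowel harmony: isemobez → usemobaz.
Nasal assimilation: no change.

usemobaz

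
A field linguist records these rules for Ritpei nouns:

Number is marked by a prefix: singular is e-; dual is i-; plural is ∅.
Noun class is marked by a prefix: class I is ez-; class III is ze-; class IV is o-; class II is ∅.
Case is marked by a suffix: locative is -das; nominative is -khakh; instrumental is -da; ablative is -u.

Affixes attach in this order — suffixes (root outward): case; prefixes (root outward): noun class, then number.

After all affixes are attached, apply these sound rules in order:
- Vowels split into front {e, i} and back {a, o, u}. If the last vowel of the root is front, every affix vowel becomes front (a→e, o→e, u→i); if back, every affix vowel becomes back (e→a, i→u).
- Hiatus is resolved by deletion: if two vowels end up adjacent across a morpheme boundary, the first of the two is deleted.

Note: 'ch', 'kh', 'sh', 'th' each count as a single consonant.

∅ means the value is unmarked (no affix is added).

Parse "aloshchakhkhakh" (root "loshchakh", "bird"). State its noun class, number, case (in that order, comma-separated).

Segment: e-loshchakh-khakh.
noun class: ∅ → class II.
number: e- → singular.
case: -khakh → nominative.

class II, singular, nominative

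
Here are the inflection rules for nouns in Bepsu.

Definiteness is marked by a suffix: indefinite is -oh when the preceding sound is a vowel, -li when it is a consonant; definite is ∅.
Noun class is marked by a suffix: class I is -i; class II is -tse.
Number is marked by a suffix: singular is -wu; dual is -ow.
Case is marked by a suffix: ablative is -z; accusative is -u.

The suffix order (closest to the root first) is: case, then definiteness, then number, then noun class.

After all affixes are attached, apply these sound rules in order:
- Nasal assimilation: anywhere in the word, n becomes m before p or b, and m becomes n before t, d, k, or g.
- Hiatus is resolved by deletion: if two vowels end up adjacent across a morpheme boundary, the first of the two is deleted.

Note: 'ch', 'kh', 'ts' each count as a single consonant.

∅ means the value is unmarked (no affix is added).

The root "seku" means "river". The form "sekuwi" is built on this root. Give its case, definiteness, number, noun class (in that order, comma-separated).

Segment: seku-u-wu-i.
case: -u → accusative.
definiteness: ∅ → definite.
number: -wu → singular.
noun class: -i → class I.

accusative, definite, singular, class I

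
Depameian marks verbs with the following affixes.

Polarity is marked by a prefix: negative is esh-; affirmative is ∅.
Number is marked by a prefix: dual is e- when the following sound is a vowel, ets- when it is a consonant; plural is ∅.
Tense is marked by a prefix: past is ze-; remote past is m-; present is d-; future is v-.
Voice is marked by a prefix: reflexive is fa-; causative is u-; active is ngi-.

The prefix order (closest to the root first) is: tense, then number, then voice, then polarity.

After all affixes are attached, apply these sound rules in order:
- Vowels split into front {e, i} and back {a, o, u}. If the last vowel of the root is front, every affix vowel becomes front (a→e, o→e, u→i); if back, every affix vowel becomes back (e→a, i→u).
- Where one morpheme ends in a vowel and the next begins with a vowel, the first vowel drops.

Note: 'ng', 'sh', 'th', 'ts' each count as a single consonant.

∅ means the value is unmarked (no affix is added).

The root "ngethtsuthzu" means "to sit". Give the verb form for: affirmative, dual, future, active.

ngatsvngethtsuthzu

Attach tense future v- → vngethtsuthzu.
Attach number dual ets- (before consonant 'v') → etsvngethtsuthzu.
Attach voice active ngi- → ngietsvngethtsuthzu.
polarity = affirmative: zero marking, form stays ngietsvngethtsuthzu.
Apply vowel harmony: ngietsvngethtsuthzu → nguatsvngethtsuthzu.
Apply vowel deletion: nguatsvngethtsuthzu → ngatsvngethtsuthzu.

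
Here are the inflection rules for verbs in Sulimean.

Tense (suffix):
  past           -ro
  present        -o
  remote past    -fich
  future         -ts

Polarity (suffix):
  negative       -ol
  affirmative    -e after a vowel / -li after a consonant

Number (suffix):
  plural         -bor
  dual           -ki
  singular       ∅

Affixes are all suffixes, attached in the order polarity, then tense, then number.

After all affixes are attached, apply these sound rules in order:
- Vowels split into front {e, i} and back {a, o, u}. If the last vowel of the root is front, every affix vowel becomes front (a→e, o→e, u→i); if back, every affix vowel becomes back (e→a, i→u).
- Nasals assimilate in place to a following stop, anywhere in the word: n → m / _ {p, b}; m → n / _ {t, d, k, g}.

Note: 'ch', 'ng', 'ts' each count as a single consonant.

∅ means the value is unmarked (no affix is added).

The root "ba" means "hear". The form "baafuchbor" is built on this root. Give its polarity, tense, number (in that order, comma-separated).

affirmative, remote past, plural

Segment: ba-e-fich-bor.
polarity: -e/li → affirmative.
tense: -fich → remote past.
number: -bor → plural.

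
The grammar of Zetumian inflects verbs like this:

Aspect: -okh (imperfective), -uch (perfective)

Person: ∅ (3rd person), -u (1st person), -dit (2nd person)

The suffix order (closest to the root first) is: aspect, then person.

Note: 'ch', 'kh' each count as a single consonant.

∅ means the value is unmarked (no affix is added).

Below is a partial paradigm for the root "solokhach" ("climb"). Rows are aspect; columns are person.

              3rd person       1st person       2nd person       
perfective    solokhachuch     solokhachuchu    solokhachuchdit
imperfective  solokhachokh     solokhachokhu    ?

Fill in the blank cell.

Attach aspect imperfective -okh → solokhachokh.
Attach person 2nd person -dit → solokhachokhdit.

solokhachokhdit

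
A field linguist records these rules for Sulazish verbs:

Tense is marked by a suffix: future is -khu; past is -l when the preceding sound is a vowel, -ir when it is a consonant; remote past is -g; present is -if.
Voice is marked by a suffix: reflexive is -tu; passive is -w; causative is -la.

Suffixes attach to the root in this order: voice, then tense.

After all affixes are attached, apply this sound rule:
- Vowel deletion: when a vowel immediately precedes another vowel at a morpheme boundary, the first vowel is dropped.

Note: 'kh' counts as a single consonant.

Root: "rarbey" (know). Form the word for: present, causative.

Attach voice causative -la → rarbeyla.
Attach tense present -if → rarbeylaif.
Apply vowel deletion: rarbeylaif → rarbeylif.

rarbeylif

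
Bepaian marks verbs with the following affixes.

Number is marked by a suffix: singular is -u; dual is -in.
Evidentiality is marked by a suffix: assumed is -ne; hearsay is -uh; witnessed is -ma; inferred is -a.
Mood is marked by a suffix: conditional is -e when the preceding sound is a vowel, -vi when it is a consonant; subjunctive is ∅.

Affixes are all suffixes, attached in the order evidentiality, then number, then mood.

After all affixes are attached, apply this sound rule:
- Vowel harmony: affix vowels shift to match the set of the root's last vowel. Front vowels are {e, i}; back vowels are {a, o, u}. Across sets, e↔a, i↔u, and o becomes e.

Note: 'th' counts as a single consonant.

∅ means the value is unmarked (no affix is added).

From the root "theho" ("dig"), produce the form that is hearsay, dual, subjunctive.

Attach evidentiality hearsay -uh → thehouh.
Attach number dual -in → thehouhin.
mood = subjunctive: zero marking, form stays thehouhin.
Apply vowel harmony: thehouhin → thehouhun.

thehouhun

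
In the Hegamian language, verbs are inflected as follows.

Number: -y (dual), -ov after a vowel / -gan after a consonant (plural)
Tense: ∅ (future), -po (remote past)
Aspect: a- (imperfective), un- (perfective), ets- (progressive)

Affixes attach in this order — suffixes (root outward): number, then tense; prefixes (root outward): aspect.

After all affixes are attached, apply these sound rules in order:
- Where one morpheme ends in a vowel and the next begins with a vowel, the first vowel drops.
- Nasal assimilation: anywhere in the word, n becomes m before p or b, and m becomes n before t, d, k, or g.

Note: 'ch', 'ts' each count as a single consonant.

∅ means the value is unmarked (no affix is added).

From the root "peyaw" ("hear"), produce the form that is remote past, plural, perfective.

Attach aspect perfective un- → unpeyaw.
Attach number plural -gan (after consonant 'w') → unpeyawgan.
Attach tense remote past -po → unpeyawganpo.
Vowel deletion: no change.
Apply nasal assimilation: unpeyawganpo → umpeyawgampo.

umpeyawgampo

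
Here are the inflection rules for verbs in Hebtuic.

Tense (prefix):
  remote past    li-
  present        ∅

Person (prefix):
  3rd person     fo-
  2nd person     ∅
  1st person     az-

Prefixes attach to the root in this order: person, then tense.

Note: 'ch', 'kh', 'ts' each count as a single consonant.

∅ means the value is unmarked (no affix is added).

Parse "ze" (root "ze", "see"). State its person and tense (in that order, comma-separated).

Segment: ze.
person: ∅ → 2nd person.
tense: ∅ → present.

2nd person, present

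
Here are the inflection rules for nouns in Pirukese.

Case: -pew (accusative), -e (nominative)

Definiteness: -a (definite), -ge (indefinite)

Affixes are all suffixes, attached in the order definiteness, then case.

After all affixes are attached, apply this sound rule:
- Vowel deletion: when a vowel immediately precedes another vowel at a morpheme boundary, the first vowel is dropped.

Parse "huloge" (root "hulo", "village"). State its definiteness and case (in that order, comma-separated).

indefinite, nominative

Segment: hulo-ge-e.
definiteness: -ge → indefinite.
case: -e → nominative.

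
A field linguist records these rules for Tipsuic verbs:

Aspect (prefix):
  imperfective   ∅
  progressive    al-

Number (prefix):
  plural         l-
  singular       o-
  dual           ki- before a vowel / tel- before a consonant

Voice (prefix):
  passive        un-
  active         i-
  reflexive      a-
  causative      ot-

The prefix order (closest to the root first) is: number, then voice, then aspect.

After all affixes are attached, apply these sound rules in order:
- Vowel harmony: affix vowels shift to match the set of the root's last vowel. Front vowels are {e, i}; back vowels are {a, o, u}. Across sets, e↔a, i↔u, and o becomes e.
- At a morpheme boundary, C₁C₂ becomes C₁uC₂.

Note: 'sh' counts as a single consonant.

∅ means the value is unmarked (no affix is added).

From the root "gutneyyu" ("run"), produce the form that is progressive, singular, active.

aluogutneyyu

Attach number singular o- → ogutneyyu.
Attach voice active i- → iogutneyyu.
Attach aspect progressive al- → aliogutneyyu.
Apply vowel harmony: aliogutneyyu → aluogutneyyu.
Epenthesis: no change.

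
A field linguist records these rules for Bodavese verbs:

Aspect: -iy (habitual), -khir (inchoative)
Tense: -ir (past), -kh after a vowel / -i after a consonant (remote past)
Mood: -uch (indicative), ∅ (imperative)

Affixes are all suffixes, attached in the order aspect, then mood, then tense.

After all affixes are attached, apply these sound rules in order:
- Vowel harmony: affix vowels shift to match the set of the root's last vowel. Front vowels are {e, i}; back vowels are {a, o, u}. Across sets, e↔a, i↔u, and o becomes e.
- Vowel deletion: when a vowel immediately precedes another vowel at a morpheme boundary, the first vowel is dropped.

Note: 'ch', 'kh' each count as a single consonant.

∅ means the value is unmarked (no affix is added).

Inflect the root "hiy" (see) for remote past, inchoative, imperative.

hiykhiri

Attach aspect inchoative -khir → hiykhir.
mood = imperative: zero marking, form stays hiykhir.
Attach tense remote past -i (after consonant 'r') → hiykhiri.
Vowel harmony: no change.
Vowel deletion: no change.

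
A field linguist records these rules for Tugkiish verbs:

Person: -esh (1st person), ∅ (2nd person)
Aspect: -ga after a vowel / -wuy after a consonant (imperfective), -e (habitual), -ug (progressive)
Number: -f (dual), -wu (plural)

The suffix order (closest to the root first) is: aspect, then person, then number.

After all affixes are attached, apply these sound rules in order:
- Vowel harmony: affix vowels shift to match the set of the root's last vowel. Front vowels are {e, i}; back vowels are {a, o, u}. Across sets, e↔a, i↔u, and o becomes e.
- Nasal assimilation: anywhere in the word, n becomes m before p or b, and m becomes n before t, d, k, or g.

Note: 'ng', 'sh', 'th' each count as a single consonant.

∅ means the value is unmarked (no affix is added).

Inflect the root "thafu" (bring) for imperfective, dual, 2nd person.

Attach aspect imperfective -ga (after vowel 'u') → thafuga.
person = 2nd person: zero marking, form stays thafuga.
Attach number dual -f → thafugaf.
Vowel harmony: no change.
Nasal assimilation: no change.

thafugaf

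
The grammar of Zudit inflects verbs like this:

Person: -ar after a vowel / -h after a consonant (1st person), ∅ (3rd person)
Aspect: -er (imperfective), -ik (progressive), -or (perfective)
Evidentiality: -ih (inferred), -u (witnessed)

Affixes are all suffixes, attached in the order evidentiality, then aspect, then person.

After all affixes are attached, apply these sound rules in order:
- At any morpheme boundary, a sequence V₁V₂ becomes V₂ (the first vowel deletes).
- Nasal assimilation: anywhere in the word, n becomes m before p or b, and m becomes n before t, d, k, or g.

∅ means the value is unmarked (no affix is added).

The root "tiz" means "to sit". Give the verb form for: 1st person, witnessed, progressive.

tizikh

Attach evidentiality witnessed -u → tizu.
Attach aspect progressive -ik → tizuik.
Attach person 1st person -h (after consonant 'k') → tizuikh.
Apply vowel deletion: tizuikh → tizikh.
Nasal assimilation: no change.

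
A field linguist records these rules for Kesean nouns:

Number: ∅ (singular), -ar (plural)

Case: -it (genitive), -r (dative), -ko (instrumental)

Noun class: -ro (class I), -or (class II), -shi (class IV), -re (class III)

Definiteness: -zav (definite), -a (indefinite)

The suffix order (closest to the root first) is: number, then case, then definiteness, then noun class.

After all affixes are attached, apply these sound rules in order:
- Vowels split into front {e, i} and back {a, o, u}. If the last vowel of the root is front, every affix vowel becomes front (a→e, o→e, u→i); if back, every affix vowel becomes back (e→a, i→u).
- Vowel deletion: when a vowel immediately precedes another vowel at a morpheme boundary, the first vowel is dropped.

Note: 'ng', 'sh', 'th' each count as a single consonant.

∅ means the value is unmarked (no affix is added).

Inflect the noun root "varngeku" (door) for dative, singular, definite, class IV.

number = singular: zero marking, form stays varngeku.
Attach case dative -r → varngekur.
Attach definiteness definite -zav → varngekurzav.
Attach noun class class IV -shi → varngekurzavshi.
Apply vowel harmony: varngekurzavshi → varngekurzavshu.
Vowel deletion: no change.

varngekurzavshu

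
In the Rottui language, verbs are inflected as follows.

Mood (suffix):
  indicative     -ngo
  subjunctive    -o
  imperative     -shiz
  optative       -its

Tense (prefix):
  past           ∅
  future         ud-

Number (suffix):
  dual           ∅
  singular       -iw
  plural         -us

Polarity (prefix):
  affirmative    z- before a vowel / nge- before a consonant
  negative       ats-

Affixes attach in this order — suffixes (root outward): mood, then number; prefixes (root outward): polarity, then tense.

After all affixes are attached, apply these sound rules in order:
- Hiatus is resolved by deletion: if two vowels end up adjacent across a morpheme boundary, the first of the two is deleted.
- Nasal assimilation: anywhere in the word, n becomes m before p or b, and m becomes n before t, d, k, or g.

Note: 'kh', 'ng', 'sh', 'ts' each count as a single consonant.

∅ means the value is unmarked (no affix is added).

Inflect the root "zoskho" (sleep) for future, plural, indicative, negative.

Attach polarity negative ats- → atszoskho.
Attach tense future ud- → udatszoskho.
Attach mood indicative -ngo → udatszoskhongo.
Attach number plural -us → udatszoskhongous.
Apply vowel deletion: udatszoskhongous → udatszoskhongus.
Nasal assimilation: no change.

udatszoskhongus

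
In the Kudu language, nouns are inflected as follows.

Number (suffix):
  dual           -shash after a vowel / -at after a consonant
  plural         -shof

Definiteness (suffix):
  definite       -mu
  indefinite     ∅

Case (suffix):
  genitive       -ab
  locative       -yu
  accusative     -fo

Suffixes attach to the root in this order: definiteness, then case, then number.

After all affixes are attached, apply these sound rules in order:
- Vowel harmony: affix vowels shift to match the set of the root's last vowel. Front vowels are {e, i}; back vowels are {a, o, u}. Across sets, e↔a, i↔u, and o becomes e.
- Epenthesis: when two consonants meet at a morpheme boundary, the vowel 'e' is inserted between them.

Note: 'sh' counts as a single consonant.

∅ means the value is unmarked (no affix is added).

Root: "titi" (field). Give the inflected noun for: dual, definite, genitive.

Attach definiteness definite -mu → titimu.
Attach case genitive -ab → titimuab.
Attach number dual -at (after consonant 'b') → titimuabat.
Apply vowel harmony: titimuabat → titimiebet.
Epenthesis: no change.

titimiebet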